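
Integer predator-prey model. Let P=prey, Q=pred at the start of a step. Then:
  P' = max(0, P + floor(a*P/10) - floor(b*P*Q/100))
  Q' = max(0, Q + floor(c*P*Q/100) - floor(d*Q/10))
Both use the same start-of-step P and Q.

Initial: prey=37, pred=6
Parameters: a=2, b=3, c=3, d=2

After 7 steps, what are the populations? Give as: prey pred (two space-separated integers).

Answer: 0 28

Derivation:
Step 1: prey: 37+7-6=38; pred: 6+6-1=11
Step 2: prey: 38+7-12=33; pred: 11+12-2=21
Step 3: prey: 33+6-20=19; pred: 21+20-4=37
Step 4: prey: 19+3-21=1; pred: 37+21-7=51
Step 5: prey: 1+0-1=0; pred: 51+1-10=42
Step 6: prey: 0+0-0=0; pred: 42+0-8=34
Step 7: prey: 0+0-0=0; pred: 34+0-6=28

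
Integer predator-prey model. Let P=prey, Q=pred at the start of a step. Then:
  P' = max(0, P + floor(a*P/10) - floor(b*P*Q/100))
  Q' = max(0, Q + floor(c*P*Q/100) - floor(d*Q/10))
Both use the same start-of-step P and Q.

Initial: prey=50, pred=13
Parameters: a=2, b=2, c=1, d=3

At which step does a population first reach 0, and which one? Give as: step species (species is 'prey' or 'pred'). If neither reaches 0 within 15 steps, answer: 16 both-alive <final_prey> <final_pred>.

Step 1: prey: 50+10-13=47; pred: 13+6-3=16
Step 2: prey: 47+9-15=41; pred: 16+7-4=19
Step 3: prey: 41+8-15=34; pred: 19+7-5=21
Step 4: prey: 34+6-14=26; pred: 21+7-6=22
Step 5: prey: 26+5-11=20; pred: 22+5-6=21
Step 6: prey: 20+4-8=16; pred: 21+4-6=19
Step 7: prey: 16+3-6=13; pred: 19+3-5=17
Step 8: prey: 13+2-4=11; pred: 17+2-5=14
Step 9: prey: 11+2-3=10; pred: 14+1-4=11
Step 10: prey: 10+2-2=10; pred: 11+1-3=9
Step 11: prey: 10+2-1=11; pred: 9+0-2=7
Step 12: prey: 11+2-1=12; pred: 7+0-2=5
Step 13: prey: 12+2-1=13; pred: 5+0-1=4
Step 14: prey: 13+2-1=14; pred: 4+0-1=3
Step 15: prey: 14+2-0=16; pred: 3+0-0=3
No extinction within 15 steps

Answer: 16 both-alive 16 3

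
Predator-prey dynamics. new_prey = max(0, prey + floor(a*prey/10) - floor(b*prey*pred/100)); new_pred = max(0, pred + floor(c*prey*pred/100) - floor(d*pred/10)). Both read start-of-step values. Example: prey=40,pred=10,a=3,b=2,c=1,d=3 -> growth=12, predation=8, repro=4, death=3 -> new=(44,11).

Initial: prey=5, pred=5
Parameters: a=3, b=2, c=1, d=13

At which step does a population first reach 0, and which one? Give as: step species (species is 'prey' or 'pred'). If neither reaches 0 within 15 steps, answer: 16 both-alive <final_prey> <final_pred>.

Answer: 1 pred

Derivation:
Step 1: prey: 5+1-0=6; pred: 5+0-6=0
First extinction: pred at step 1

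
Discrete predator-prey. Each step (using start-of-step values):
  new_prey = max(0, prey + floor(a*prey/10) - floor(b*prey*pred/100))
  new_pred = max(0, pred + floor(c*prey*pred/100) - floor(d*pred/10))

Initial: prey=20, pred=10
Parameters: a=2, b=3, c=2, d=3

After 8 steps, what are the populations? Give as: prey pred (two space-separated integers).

Answer: 10 7

Derivation:
Step 1: prey: 20+4-6=18; pred: 10+4-3=11
Step 2: prey: 18+3-5=16; pred: 11+3-3=11
Step 3: prey: 16+3-5=14; pred: 11+3-3=11
Step 4: prey: 14+2-4=12; pred: 11+3-3=11
Step 5: prey: 12+2-3=11; pred: 11+2-3=10
Step 6: prey: 11+2-3=10; pred: 10+2-3=9
Step 7: prey: 10+2-2=10; pred: 9+1-2=8
Step 8: prey: 10+2-2=10; pred: 8+1-2=7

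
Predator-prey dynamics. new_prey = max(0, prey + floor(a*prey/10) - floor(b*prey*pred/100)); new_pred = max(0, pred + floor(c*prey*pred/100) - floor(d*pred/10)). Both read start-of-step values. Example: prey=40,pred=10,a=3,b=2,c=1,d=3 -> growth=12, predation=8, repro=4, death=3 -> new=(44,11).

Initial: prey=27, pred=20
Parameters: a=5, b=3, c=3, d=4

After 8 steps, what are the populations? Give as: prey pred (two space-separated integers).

Answer: 4 6

Derivation:
Step 1: prey: 27+13-16=24; pred: 20+16-8=28
Step 2: prey: 24+12-20=16; pred: 28+20-11=37
Step 3: prey: 16+8-17=7; pred: 37+17-14=40
Step 4: prey: 7+3-8=2; pred: 40+8-16=32
Step 5: prey: 2+1-1=2; pred: 32+1-12=21
Step 6: prey: 2+1-1=2; pred: 21+1-8=14
Step 7: prey: 2+1-0=3; pred: 14+0-5=9
Step 8: prey: 3+1-0=4; pred: 9+0-3=6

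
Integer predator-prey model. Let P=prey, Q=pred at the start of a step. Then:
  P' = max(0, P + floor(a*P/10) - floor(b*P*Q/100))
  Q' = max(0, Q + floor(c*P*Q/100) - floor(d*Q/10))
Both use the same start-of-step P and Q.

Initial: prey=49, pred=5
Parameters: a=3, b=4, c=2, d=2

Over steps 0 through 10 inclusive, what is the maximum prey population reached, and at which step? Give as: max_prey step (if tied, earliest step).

Step 1: prey: 49+14-9=54; pred: 5+4-1=8
Step 2: prey: 54+16-17=53; pred: 8+8-1=15
Step 3: prey: 53+15-31=37; pred: 15+15-3=27
Step 4: prey: 37+11-39=9; pred: 27+19-5=41
Step 5: prey: 9+2-14=0; pred: 41+7-8=40
Step 6: prey: 0+0-0=0; pred: 40+0-8=32
Step 7: prey: 0+0-0=0; pred: 32+0-6=26
Step 8: prey: 0+0-0=0; pred: 26+0-5=21
Step 9: prey: 0+0-0=0; pred: 21+0-4=17
Step 10: prey: 0+0-0=0; pred: 17+0-3=14
Max prey = 54 at step 1

Answer: 54 1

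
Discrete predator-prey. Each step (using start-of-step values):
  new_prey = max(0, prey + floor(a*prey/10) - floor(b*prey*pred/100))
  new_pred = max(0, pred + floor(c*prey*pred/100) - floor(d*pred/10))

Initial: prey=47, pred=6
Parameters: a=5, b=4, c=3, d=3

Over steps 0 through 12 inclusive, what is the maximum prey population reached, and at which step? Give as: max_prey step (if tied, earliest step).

Answer: 59 1

Derivation:
Step 1: prey: 47+23-11=59; pred: 6+8-1=13
Step 2: prey: 59+29-30=58; pred: 13+23-3=33
Step 3: prey: 58+29-76=11; pred: 33+57-9=81
Step 4: prey: 11+5-35=0; pred: 81+26-24=83
Step 5: prey: 0+0-0=0; pred: 83+0-24=59
Step 6: prey: 0+0-0=0; pred: 59+0-17=42
Step 7: prey: 0+0-0=0; pred: 42+0-12=30
Step 8: prey: 0+0-0=0; pred: 30+0-9=21
Step 9: prey: 0+0-0=0; pred: 21+0-6=15
Step 10: prey: 0+0-0=0; pred: 15+0-4=11
Step 11: prey: 0+0-0=0; pred: 11+0-3=8
Step 12: prey: 0+0-0=0; pred: 8+0-2=6
Max prey = 59 at step 1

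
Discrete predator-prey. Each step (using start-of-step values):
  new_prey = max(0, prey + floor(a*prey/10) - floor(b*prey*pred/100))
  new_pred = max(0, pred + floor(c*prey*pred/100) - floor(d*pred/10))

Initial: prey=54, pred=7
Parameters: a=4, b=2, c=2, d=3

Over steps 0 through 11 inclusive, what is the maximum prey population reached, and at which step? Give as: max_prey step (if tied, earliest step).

Answer: 79 2

Derivation:
Step 1: prey: 54+21-7=68; pred: 7+7-2=12
Step 2: prey: 68+27-16=79; pred: 12+16-3=25
Step 3: prey: 79+31-39=71; pred: 25+39-7=57
Step 4: prey: 71+28-80=19; pred: 57+80-17=120
Step 5: prey: 19+7-45=0; pred: 120+45-36=129
Step 6: prey: 0+0-0=0; pred: 129+0-38=91
Step 7: prey: 0+0-0=0; pred: 91+0-27=64
Step 8: prey: 0+0-0=0; pred: 64+0-19=45
Step 9: prey: 0+0-0=0; pred: 45+0-13=32
Step 10: prey: 0+0-0=0; pred: 32+0-9=23
Step 11: prey: 0+0-0=0; pred: 23+0-6=17
Max prey = 79 at step 2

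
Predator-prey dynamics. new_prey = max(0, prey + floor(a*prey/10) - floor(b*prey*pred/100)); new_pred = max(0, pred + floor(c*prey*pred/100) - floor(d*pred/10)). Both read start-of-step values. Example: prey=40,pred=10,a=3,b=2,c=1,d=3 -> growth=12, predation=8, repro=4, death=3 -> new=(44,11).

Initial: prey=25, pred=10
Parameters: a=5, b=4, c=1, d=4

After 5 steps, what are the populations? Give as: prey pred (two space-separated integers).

Step 1: prey: 25+12-10=27; pred: 10+2-4=8
Step 2: prey: 27+13-8=32; pred: 8+2-3=7
Step 3: prey: 32+16-8=40; pred: 7+2-2=7
Step 4: prey: 40+20-11=49; pred: 7+2-2=7
Step 5: prey: 49+24-13=60; pred: 7+3-2=8

Answer: 60 8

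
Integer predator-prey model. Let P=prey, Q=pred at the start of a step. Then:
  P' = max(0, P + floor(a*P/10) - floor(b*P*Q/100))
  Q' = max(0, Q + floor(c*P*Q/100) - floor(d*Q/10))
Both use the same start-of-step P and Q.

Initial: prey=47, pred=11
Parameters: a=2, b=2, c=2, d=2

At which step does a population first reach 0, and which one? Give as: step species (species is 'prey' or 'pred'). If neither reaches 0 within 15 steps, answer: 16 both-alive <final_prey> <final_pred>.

Answer: 5 prey

Derivation:
Step 1: prey: 47+9-10=46; pred: 11+10-2=19
Step 2: prey: 46+9-17=38; pred: 19+17-3=33
Step 3: prey: 38+7-25=20; pred: 33+25-6=52
Step 4: prey: 20+4-20=4; pred: 52+20-10=62
Step 5: prey: 4+0-4=0; pred: 62+4-12=54
First extinction: prey at step 5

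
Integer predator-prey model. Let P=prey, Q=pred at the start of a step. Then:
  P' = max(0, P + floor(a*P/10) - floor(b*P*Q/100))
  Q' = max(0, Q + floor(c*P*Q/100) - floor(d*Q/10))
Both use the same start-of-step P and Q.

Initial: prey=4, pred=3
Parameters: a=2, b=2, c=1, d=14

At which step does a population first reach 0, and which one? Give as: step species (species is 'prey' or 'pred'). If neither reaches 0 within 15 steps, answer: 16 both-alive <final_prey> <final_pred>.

Step 1: prey: 4+0-0=4; pred: 3+0-4=0
First extinction: pred at step 1

Answer: 1 pred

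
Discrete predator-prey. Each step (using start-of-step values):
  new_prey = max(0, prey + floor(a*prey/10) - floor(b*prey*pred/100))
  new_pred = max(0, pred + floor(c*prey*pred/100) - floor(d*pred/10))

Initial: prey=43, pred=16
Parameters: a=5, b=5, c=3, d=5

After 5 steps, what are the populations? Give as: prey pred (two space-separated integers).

Answer: 0 6

Derivation:
Step 1: prey: 43+21-34=30; pred: 16+20-8=28
Step 2: prey: 30+15-42=3; pred: 28+25-14=39
Step 3: prey: 3+1-5=0; pred: 39+3-19=23
Step 4: prey: 0+0-0=0; pred: 23+0-11=12
Step 5: prey: 0+0-0=0; pred: 12+0-6=6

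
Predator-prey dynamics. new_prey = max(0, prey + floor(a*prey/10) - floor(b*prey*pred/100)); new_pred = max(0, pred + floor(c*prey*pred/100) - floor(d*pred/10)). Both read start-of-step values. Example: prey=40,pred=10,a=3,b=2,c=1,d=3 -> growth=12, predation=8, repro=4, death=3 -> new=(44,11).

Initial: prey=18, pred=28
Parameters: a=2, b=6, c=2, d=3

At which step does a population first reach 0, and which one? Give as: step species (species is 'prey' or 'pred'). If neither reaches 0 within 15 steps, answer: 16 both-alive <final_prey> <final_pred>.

Step 1: prey: 18+3-30=0; pred: 28+10-8=30
First extinction: prey at step 1

Answer: 1 prey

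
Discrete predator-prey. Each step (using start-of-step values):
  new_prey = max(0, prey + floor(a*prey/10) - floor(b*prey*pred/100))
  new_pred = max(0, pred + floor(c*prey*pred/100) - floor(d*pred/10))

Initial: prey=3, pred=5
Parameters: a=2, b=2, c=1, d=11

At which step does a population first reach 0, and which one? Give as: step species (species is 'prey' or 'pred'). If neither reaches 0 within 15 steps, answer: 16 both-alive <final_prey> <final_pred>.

Answer: 1 pred

Derivation:
Step 1: prey: 3+0-0=3; pred: 5+0-5=0
First extinction: pred at step 1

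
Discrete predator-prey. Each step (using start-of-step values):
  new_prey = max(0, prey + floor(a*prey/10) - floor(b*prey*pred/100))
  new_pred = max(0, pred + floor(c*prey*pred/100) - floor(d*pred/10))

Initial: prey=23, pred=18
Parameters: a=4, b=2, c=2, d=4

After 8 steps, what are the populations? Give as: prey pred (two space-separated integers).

Step 1: prey: 23+9-8=24; pred: 18+8-7=19
Step 2: prey: 24+9-9=24; pred: 19+9-7=21
Step 3: prey: 24+9-10=23; pred: 21+10-8=23
Step 4: prey: 23+9-10=22; pred: 23+10-9=24
Step 5: prey: 22+8-10=20; pred: 24+10-9=25
Step 6: prey: 20+8-10=18; pred: 25+10-10=25
Step 7: prey: 18+7-9=16; pred: 25+9-10=24
Step 8: prey: 16+6-7=15; pred: 24+7-9=22

Answer: 15 22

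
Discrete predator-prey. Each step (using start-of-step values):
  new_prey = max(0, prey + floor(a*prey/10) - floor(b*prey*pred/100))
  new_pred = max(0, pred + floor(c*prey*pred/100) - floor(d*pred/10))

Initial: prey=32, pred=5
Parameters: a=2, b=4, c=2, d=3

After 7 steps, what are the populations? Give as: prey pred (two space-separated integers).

Answer: 4 12

Derivation:
Step 1: prey: 32+6-6=32; pred: 5+3-1=7
Step 2: prey: 32+6-8=30; pred: 7+4-2=9
Step 3: prey: 30+6-10=26; pred: 9+5-2=12
Step 4: prey: 26+5-12=19; pred: 12+6-3=15
Step 5: prey: 19+3-11=11; pred: 15+5-4=16
Step 6: prey: 11+2-7=6; pred: 16+3-4=15
Step 7: prey: 6+1-3=4; pred: 15+1-4=12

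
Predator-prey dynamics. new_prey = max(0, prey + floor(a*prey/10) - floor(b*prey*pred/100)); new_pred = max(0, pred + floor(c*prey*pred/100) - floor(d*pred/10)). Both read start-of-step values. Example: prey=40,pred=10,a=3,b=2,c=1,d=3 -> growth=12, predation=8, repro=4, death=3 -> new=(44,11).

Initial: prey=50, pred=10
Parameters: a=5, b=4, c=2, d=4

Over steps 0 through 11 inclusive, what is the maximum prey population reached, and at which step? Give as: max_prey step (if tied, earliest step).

Step 1: prey: 50+25-20=55; pred: 10+10-4=16
Step 2: prey: 55+27-35=47; pred: 16+17-6=27
Step 3: prey: 47+23-50=20; pred: 27+25-10=42
Step 4: prey: 20+10-33=0; pred: 42+16-16=42
Step 5: prey: 0+0-0=0; pred: 42+0-16=26
Step 6: prey: 0+0-0=0; pred: 26+0-10=16
Step 7: prey: 0+0-0=0; pred: 16+0-6=10
Step 8: prey: 0+0-0=0; pred: 10+0-4=6
Step 9: prey: 0+0-0=0; pred: 6+0-2=4
Step 10: prey: 0+0-0=0; pred: 4+0-1=3
Step 11: prey: 0+0-0=0; pred: 3+0-1=2
Max prey = 55 at step 1

Answer: 55 1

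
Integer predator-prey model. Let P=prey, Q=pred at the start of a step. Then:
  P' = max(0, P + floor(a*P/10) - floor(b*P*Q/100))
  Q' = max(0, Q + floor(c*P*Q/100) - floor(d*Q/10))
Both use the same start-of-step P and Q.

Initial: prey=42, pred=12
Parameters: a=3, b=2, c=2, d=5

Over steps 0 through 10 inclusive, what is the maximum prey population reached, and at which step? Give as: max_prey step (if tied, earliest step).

Answer: 44 1

Derivation:
Step 1: prey: 42+12-10=44; pred: 12+10-6=16
Step 2: prey: 44+13-14=43; pred: 16+14-8=22
Step 3: prey: 43+12-18=37; pred: 22+18-11=29
Step 4: prey: 37+11-21=27; pred: 29+21-14=36
Step 5: prey: 27+8-19=16; pred: 36+19-18=37
Step 6: prey: 16+4-11=9; pred: 37+11-18=30
Step 7: prey: 9+2-5=6; pred: 30+5-15=20
Step 8: prey: 6+1-2=5; pred: 20+2-10=12
Step 9: prey: 5+1-1=5; pred: 12+1-6=7
Step 10: prey: 5+1-0=6; pred: 7+0-3=4
Max prey = 44 at step 1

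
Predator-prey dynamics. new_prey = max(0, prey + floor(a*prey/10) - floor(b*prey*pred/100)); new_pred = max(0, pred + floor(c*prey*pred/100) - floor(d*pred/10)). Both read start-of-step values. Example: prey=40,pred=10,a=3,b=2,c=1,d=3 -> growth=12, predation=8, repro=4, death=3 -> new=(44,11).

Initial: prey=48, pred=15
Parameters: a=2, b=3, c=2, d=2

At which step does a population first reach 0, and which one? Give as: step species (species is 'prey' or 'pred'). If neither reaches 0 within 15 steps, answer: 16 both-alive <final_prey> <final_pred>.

Step 1: prey: 48+9-21=36; pred: 15+14-3=26
Step 2: prey: 36+7-28=15; pred: 26+18-5=39
Step 3: prey: 15+3-17=1; pred: 39+11-7=43
Step 4: prey: 1+0-1=0; pred: 43+0-8=35
First extinction: prey at step 4

Answer: 4 prey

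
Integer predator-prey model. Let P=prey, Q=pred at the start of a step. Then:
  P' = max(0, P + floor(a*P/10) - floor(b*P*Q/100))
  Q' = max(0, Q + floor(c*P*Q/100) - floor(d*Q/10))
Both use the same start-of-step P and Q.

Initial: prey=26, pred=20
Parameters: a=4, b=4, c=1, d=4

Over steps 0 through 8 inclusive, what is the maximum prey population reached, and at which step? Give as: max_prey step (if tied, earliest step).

Answer: 28 8

Derivation:
Step 1: prey: 26+10-20=16; pred: 20+5-8=17
Step 2: prey: 16+6-10=12; pred: 17+2-6=13
Step 3: prey: 12+4-6=10; pred: 13+1-5=9
Step 4: prey: 10+4-3=11; pred: 9+0-3=6
Step 5: prey: 11+4-2=13; pred: 6+0-2=4
Step 6: prey: 13+5-2=16; pred: 4+0-1=3
Step 7: prey: 16+6-1=21; pred: 3+0-1=2
Step 8: prey: 21+8-1=28; pred: 2+0-0=2
Max prey = 28 at step 8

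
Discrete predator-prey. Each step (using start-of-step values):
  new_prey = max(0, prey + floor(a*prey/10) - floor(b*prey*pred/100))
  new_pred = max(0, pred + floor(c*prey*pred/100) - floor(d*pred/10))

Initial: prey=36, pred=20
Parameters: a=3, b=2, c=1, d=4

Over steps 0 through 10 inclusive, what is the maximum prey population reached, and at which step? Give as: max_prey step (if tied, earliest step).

Answer: 45 10

Derivation:
Step 1: prey: 36+10-14=32; pred: 20+7-8=19
Step 2: prey: 32+9-12=29; pred: 19+6-7=18
Step 3: prey: 29+8-10=27; pred: 18+5-7=16
Step 4: prey: 27+8-8=27; pred: 16+4-6=14
Step 5: prey: 27+8-7=28; pred: 14+3-5=12
Step 6: prey: 28+8-6=30; pred: 12+3-4=11
Step 7: prey: 30+9-6=33; pred: 11+3-4=10
Step 8: prey: 33+9-6=36; pred: 10+3-4=9
Step 9: prey: 36+10-6=40; pred: 9+3-3=9
Step 10: prey: 40+12-7=45; pred: 9+3-3=9
Max prey = 45 at step 10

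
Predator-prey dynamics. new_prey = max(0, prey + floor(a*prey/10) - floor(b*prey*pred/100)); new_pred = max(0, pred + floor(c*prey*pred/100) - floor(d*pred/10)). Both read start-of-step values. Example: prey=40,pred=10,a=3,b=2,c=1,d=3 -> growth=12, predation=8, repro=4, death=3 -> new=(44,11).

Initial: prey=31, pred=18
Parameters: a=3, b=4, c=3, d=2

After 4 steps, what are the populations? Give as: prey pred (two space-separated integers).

Answer: 0 28

Derivation:
Step 1: prey: 31+9-22=18; pred: 18+16-3=31
Step 2: prey: 18+5-22=1; pred: 31+16-6=41
Step 3: prey: 1+0-1=0; pred: 41+1-8=34
Step 4: prey: 0+0-0=0; pred: 34+0-6=28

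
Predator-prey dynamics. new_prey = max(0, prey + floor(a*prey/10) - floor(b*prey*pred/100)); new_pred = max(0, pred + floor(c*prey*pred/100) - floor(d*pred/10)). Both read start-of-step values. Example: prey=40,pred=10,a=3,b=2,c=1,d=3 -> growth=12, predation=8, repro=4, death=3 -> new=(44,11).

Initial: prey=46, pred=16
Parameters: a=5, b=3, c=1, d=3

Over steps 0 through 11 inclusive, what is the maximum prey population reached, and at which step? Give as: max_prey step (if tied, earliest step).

Step 1: prey: 46+23-22=47; pred: 16+7-4=19
Step 2: prey: 47+23-26=44; pred: 19+8-5=22
Step 3: prey: 44+22-29=37; pred: 22+9-6=25
Step 4: prey: 37+18-27=28; pred: 25+9-7=27
Step 5: prey: 28+14-22=20; pred: 27+7-8=26
Step 6: prey: 20+10-15=15; pred: 26+5-7=24
Step 7: prey: 15+7-10=12; pred: 24+3-7=20
Step 8: prey: 12+6-7=11; pred: 20+2-6=16
Step 9: prey: 11+5-5=11; pred: 16+1-4=13
Step 10: prey: 11+5-4=12; pred: 13+1-3=11
Step 11: prey: 12+6-3=15; pred: 11+1-3=9
Max prey = 47 at step 1

Answer: 47 1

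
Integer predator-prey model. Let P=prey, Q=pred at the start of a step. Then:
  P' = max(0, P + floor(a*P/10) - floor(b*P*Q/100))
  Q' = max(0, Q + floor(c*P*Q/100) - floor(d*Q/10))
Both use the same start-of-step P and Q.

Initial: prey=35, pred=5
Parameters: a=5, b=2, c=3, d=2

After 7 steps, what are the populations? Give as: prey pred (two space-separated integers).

Step 1: prey: 35+17-3=49; pred: 5+5-1=9
Step 2: prey: 49+24-8=65; pred: 9+13-1=21
Step 3: prey: 65+32-27=70; pred: 21+40-4=57
Step 4: prey: 70+35-79=26; pred: 57+119-11=165
Step 5: prey: 26+13-85=0; pred: 165+128-33=260
Step 6: prey: 0+0-0=0; pred: 260+0-52=208
Step 7: prey: 0+0-0=0; pred: 208+0-41=167

Answer: 0 167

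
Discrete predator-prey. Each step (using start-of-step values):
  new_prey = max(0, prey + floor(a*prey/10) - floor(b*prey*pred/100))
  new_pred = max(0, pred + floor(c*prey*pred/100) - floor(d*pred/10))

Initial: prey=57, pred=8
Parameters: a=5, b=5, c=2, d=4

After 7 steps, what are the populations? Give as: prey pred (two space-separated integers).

Answer: 0 8

Derivation:
Step 1: prey: 57+28-22=63; pred: 8+9-3=14
Step 2: prey: 63+31-44=50; pred: 14+17-5=26
Step 3: prey: 50+25-65=10; pred: 26+26-10=42
Step 4: prey: 10+5-21=0; pred: 42+8-16=34
Step 5: prey: 0+0-0=0; pred: 34+0-13=21
Step 6: prey: 0+0-0=0; pred: 21+0-8=13
Step 7: prey: 0+0-0=0; pred: 13+0-5=8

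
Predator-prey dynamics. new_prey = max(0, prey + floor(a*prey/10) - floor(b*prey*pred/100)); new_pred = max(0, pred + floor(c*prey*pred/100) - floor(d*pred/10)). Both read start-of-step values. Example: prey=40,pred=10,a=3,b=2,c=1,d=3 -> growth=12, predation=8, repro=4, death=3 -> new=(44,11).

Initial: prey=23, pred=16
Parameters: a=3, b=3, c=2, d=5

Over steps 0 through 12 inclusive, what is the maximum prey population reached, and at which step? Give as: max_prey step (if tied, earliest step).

Step 1: prey: 23+6-11=18; pred: 16+7-8=15
Step 2: prey: 18+5-8=15; pred: 15+5-7=13
Step 3: prey: 15+4-5=14; pred: 13+3-6=10
Step 4: prey: 14+4-4=14; pred: 10+2-5=7
Step 5: prey: 14+4-2=16; pred: 7+1-3=5
Step 6: prey: 16+4-2=18; pred: 5+1-2=4
Step 7: prey: 18+5-2=21; pred: 4+1-2=3
Step 8: prey: 21+6-1=26; pred: 3+1-1=3
Step 9: prey: 26+7-2=31; pred: 3+1-1=3
Step 10: prey: 31+9-2=38; pred: 3+1-1=3
Step 11: prey: 38+11-3=46; pred: 3+2-1=4
Step 12: prey: 46+13-5=54; pred: 4+3-2=5
Max prey = 54 at step 12

Answer: 54 12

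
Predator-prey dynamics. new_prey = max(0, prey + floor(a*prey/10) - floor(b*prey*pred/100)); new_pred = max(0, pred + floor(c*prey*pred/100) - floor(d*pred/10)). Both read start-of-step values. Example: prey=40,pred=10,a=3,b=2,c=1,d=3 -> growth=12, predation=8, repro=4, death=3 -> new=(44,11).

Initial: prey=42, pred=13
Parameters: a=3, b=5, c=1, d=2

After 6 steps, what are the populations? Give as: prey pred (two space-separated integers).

Answer: 2 10

Derivation:
Step 1: prey: 42+12-27=27; pred: 13+5-2=16
Step 2: prey: 27+8-21=14; pred: 16+4-3=17
Step 3: prey: 14+4-11=7; pred: 17+2-3=16
Step 4: prey: 7+2-5=4; pred: 16+1-3=14
Step 5: prey: 4+1-2=3; pred: 14+0-2=12
Step 6: prey: 3+0-1=2; pred: 12+0-2=10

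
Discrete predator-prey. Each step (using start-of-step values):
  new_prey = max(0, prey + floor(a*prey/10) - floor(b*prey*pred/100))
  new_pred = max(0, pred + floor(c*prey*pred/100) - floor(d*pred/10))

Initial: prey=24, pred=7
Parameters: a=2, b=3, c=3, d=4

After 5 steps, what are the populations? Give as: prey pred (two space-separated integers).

Step 1: prey: 24+4-5=23; pred: 7+5-2=10
Step 2: prey: 23+4-6=21; pred: 10+6-4=12
Step 3: prey: 21+4-7=18; pred: 12+7-4=15
Step 4: prey: 18+3-8=13; pred: 15+8-6=17
Step 5: prey: 13+2-6=9; pred: 17+6-6=17

Answer: 9 17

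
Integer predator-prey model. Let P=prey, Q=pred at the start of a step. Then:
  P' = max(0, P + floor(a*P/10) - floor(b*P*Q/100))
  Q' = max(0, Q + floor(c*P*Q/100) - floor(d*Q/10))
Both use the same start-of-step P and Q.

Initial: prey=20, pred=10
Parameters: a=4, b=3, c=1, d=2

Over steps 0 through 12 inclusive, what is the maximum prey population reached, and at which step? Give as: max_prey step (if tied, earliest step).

Answer: 40 8

Derivation:
Step 1: prey: 20+8-6=22; pred: 10+2-2=10
Step 2: prey: 22+8-6=24; pred: 10+2-2=10
Step 3: prey: 24+9-7=26; pred: 10+2-2=10
Step 4: prey: 26+10-7=29; pred: 10+2-2=10
Step 5: prey: 29+11-8=32; pred: 10+2-2=10
Step 6: prey: 32+12-9=35; pred: 10+3-2=11
Step 7: prey: 35+14-11=38; pred: 11+3-2=12
Step 8: prey: 38+15-13=40; pred: 12+4-2=14
Step 9: prey: 40+16-16=40; pred: 14+5-2=17
Step 10: prey: 40+16-20=36; pred: 17+6-3=20
Step 11: prey: 36+14-21=29; pred: 20+7-4=23
Step 12: prey: 29+11-20=20; pred: 23+6-4=25
Max prey = 40 at step 8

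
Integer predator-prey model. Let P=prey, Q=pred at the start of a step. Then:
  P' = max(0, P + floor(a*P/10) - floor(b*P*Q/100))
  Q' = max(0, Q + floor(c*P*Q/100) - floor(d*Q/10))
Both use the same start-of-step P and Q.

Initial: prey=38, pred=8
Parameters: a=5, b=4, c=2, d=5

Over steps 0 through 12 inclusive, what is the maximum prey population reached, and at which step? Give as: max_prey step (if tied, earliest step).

Answer: 49 2

Derivation:
Step 1: prey: 38+19-12=45; pred: 8+6-4=10
Step 2: prey: 45+22-18=49; pred: 10+9-5=14
Step 3: prey: 49+24-27=46; pred: 14+13-7=20
Step 4: prey: 46+23-36=33; pred: 20+18-10=28
Step 5: prey: 33+16-36=13; pred: 28+18-14=32
Step 6: prey: 13+6-16=3; pred: 32+8-16=24
Step 7: prey: 3+1-2=2; pred: 24+1-12=13
Step 8: prey: 2+1-1=2; pred: 13+0-6=7
Step 9: prey: 2+1-0=3; pred: 7+0-3=4
Step 10: prey: 3+1-0=4; pred: 4+0-2=2
Step 11: prey: 4+2-0=6; pred: 2+0-1=1
Step 12: prey: 6+3-0=9; pred: 1+0-0=1
Max prey = 49 at step 2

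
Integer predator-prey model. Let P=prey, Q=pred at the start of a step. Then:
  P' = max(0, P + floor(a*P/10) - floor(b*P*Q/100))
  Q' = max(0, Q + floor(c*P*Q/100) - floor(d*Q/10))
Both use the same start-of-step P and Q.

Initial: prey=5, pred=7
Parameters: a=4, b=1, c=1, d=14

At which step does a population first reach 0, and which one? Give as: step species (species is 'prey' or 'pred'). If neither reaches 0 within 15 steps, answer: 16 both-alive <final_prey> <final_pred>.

Answer: 1 pred

Derivation:
Step 1: prey: 5+2-0=7; pred: 7+0-9=0
First extinction: pred at step 1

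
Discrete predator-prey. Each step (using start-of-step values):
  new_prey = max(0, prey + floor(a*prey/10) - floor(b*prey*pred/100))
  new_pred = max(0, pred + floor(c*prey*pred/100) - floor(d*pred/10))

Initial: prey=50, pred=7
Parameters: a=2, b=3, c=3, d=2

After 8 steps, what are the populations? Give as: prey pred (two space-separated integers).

Step 1: prey: 50+10-10=50; pred: 7+10-1=16
Step 2: prey: 50+10-24=36; pred: 16+24-3=37
Step 3: prey: 36+7-39=4; pred: 37+39-7=69
Step 4: prey: 4+0-8=0; pred: 69+8-13=64
Step 5: prey: 0+0-0=0; pred: 64+0-12=52
Step 6: prey: 0+0-0=0; pred: 52+0-10=42
Step 7: prey: 0+0-0=0; pred: 42+0-8=34
Step 8: prey: 0+0-0=0; pred: 34+0-6=28

Answer: 0 28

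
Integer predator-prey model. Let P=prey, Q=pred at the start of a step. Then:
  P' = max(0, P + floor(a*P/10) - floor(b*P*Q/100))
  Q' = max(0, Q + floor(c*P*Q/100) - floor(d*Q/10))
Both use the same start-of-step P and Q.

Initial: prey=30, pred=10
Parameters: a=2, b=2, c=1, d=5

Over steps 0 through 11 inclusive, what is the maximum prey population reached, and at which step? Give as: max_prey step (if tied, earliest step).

Answer: 96 11

Derivation:
Step 1: prey: 30+6-6=30; pred: 10+3-5=8
Step 2: prey: 30+6-4=32; pred: 8+2-4=6
Step 3: prey: 32+6-3=35; pred: 6+1-3=4
Step 4: prey: 35+7-2=40; pred: 4+1-2=3
Step 5: prey: 40+8-2=46; pred: 3+1-1=3
Step 6: prey: 46+9-2=53; pred: 3+1-1=3
Step 7: prey: 53+10-3=60; pred: 3+1-1=3
Step 8: prey: 60+12-3=69; pred: 3+1-1=3
Step 9: prey: 69+13-4=78; pred: 3+2-1=4
Step 10: prey: 78+15-6=87; pred: 4+3-2=5
Step 11: prey: 87+17-8=96; pred: 5+4-2=7
Max prey = 96 at step 11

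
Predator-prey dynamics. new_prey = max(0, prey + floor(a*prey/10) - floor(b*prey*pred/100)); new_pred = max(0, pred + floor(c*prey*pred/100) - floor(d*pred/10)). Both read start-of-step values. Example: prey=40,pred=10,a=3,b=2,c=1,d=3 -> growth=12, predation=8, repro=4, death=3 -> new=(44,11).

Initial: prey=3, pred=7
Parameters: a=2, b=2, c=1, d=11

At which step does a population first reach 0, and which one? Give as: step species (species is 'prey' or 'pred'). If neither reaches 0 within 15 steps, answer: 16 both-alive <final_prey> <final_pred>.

Answer: 1 pred

Derivation:
Step 1: prey: 3+0-0=3; pred: 7+0-7=0
First extinction: pred at step 1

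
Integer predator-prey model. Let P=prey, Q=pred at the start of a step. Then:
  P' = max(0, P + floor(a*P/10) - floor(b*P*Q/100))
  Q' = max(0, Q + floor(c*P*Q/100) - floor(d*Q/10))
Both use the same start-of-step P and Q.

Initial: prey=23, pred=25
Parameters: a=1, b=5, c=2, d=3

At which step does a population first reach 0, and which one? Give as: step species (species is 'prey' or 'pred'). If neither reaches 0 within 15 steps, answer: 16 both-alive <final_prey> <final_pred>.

Step 1: prey: 23+2-28=0; pred: 25+11-7=29
First extinction: prey at step 1

Answer: 1 prey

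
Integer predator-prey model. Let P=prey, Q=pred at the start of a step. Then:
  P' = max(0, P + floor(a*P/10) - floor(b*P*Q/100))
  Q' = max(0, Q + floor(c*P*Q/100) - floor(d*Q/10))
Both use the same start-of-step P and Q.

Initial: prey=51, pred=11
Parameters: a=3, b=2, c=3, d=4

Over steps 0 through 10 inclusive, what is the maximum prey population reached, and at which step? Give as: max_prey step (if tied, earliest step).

Step 1: prey: 51+15-11=55; pred: 11+16-4=23
Step 2: prey: 55+16-25=46; pred: 23+37-9=51
Step 3: prey: 46+13-46=13; pred: 51+70-20=101
Step 4: prey: 13+3-26=0; pred: 101+39-40=100
Step 5: prey: 0+0-0=0; pred: 100+0-40=60
Step 6: prey: 0+0-0=0; pred: 60+0-24=36
Step 7: prey: 0+0-0=0; pred: 36+0-14=22
Step 8: prey: 0+0-0=0; pred: 22+0-8=14
Step 9: prey: 0+0-0=0; pred: 14+0-5=9
Step 10: prey: 0+0-0=0; pred: 9+0-3=6
Max prey = 55 at step 1

Answer: 55 1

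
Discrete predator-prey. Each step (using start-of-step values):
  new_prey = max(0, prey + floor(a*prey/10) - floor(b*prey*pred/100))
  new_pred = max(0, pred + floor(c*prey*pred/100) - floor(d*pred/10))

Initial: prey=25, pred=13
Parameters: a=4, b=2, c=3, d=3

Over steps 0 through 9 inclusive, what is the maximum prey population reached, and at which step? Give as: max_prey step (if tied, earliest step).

Step 1: prey: 25+10-6=29; pred: 13+9-3=19
Step 2: prey: 29+11-11=29; pred: 19+16-5=30
Step 3: prey: 29+11-17=23; pred: 30+26-9=47
Step 4: prey: 23+9-21=11; pred: 47+32-14=65
Step 5: prey: 11+4-14=1; pred: 65+21-19=67
Step 6: prey: 1+0-1=0; pred: 67+2-20=49
Step 7: prey: 0+0-0=0; pred: 49+0-14=35
Step 8: prey: 0+0-0=0; pred: 35+0-10=25
Step 9: prey: 0+0-0=0; pred: 25+0-7=18
Max prey = 29 at step 1

Answer: 29 1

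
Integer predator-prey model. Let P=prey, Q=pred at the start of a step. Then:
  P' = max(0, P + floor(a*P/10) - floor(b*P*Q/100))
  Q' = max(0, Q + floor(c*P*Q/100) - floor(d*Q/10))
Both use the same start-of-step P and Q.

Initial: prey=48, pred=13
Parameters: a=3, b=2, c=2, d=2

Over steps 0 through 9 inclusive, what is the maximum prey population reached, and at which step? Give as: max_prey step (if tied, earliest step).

Step 1: prey: 48+14-12=50; pred: 13+12-2=23
Step 2: prey: 50+15-23=42; pred: 23+23-4=42
Step 3: prey: 42+12-35=19; pred: 42+35-8=69
Step 4: prey: 19+5-26=0; pred: 69+26-13=82
Step 5: prey: 0+0-0=0; pred: 82+0-16=66
Step 6: prey: 0+0-0=0; pred: 66+0-13=53
Step 7: prey: 0+0-0=0; pred: 53+0-10=43
Step 8: prey: 0+0-0=0; pred: 43+0-8=35
Step 9: prey: 0+0-0=0; pred: 35+0-7=28
Max prey = 50 at step 1

Answer: 50 1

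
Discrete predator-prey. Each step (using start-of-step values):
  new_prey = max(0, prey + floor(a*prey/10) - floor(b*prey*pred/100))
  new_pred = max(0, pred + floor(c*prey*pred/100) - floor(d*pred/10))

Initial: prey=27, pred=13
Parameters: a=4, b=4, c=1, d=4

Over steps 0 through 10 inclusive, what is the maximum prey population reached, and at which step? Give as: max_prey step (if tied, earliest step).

Answer: 84 10

Derivation:
Step 1: prey: 27+10-14=23; pred: 13+3-5=11
Step 2: prey: 23+9-10=22; pred: 11+2-4=9
Step 3: prey: 22+8-7=23; pred: 9+1-3=7
Step 4: prey: 23+9-6=26; pred: 7+1-2=6
Step 5: prey: 26+10-6=30; pred: 6+1-2=5
Step 6: prey: 30+12-6=36; pred: 5+1-2=4
Step 7: prey: 36+14-5=45; pred: 4+1-1=4
Step 8: prey: 45+18-7=56; pred: 4+1-1=4
Step 9: prey: 56+22-8=70; pred: 4+2-1=5
Step 10: prey: 70+28-14=84; pred: 5+3-2=6
Max prey = 84 at step 10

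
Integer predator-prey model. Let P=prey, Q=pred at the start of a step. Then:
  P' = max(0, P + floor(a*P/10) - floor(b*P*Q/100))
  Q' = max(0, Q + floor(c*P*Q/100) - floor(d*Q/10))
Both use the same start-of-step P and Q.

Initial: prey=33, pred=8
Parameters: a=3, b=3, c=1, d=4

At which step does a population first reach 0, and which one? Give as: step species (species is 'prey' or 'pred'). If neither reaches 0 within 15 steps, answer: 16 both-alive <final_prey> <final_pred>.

Step 1: prey: 33+9-7=35; pred: 8+2-3=7
Step 2: prey: 35+10-7=38; pred: 7+2-2=7
Step 3: prey: 38+11-7=42; pred: 7+2-2=7
Step 4: prey: 42+12-8=46; pred: 7+2-2=7
Step 5: prey: 46+13-9=50; pred: 7+3-2=8
Step 6: prey: 50+15-12=53; pred: 8+4-3=9
Step 7: prey: 53+15-14=54; pred: 9+4-3=10
Step 8: prey: 54+16-16=54; pred: 10+5-4=11
Step 9: prey: 54+16-17=53; pred: 11+5-4=12
Step 10: prey: 53+15-19=49; pred: 12+6-4=14
Step 11: prey: 49+14-20=43; pred: 14+6-5=15
Step 12: prey: 43+12-19=36; pred: 15+6-6=15
Step 13: prey: 36+10-16=30; pred: 15+5-6=14
Step 14: prey: 30+9-12=27; pred: 14+4-5=13
Step 15: prey: 27+8-10=25; pred: 13+3-5=11
No extinction within 15 steps

Answer: 16 both-alive 25 11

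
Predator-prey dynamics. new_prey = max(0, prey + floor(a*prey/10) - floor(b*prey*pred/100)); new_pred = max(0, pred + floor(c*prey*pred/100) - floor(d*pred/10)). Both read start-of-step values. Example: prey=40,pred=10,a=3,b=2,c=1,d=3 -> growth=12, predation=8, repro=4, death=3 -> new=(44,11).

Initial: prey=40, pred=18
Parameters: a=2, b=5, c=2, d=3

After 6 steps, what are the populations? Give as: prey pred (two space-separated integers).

Step 1: prey: 40+8-36=12; pred: 18+14-5=27
Step 2: prey: 12+2-16=0; pred: 27+6-8=25
Step 3: prey: 0+0-0=0; pred: 25+0-7=18
Step 4: prey: 0+0-0=0; pred: 18+0-5=13
Step 5: prey: 0+0-0=0; pred: 13+0-3=10
Step 6: prey: 0+0-0=0; pred: 10+0-3=7

Answer: 0 7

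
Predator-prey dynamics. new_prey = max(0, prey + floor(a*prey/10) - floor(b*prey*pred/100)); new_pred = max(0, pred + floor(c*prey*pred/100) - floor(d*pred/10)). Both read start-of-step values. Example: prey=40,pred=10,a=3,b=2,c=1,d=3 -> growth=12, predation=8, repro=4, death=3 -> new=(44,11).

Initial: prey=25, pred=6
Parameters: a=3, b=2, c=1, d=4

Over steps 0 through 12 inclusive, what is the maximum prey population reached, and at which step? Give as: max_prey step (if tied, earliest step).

Answer: 106 9

Derivation:
Step 1: prey: 25+7-3=29; pred: 6+1-2=5
Step 2: prey: 29+8-2=35; pred: 5+1-2=4
Step 3: prey: 35+10-2=43; pred: 4+1-1=4
Step 4: prey: 43+12-3=52; pred: 4+1-1=4
Step 5: prey: 52+15-4=63; pred: 4+2-1=5
Step 6: prey: 63+18-6=75; pred: 5+3-2=6
Step 7: prey: 75+22-9=88; pred: 6+4-2=8
Step 8: prey: 88+26-14=100; pred: 8+7-3=12
Step 9: prey: 100+30-24=106; pred: 12+12-4=20
Step 10: prey: 106+31-42=95; pred: 20+21-8=33
Step 11: prey: 95+28-62=61; pred: 33+31-13=51
Step 12: prey: 61+18-62=17; pred: 51+31-20=62
Max prey = 106 at step 9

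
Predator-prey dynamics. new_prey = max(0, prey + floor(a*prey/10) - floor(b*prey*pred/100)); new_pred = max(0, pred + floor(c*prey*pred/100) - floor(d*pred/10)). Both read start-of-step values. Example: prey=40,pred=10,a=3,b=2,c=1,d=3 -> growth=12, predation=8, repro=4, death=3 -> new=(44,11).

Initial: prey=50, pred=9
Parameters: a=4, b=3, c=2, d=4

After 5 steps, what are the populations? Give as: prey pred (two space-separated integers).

Step 1: prey: 50+20-13=57; pred: 9+9-3=15
Step 2: prey: 57+22-25=54; pred: 15+17-6=26
Step 3: prey: 54+21-42=33; pred: 26+28-10=44
Step 4: prey: 33+13-43=3; pred: 44+29-17=56
Step 5: prey: 3+1-5=0; pred: 56+3-22=37

Answer: 0 37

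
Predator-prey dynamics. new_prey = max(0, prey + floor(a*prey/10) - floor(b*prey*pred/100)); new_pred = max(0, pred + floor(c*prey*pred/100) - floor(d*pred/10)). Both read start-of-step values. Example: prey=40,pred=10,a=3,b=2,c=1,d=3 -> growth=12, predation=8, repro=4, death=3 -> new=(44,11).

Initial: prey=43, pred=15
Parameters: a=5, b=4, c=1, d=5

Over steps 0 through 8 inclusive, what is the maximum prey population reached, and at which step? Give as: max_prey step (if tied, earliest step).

Answer: 88 8

Derivation:
Step 1: prey: 43+21-25=39; pred: 15+6-7=14
Step 2: prey: 39+19-21=37; pred: 14+5-7=12
Step 3: prey: 37+18-17=38; pred: 12+4-6=10
Step 4: prey: 38+19-15=42; pred: 10+3-5=8
Step 5: prey: 42+21-13=50; pred: 8+3-4=7
Step 6: prey: 50+25-14=61; pred: 7+3-3=7
Step 7: prey: 61+30-17=74; pred: 7+4-3=8
Step 8: prey: 74+37-23=88; pred: 8+5-4=9
Max prey = 88 at step 8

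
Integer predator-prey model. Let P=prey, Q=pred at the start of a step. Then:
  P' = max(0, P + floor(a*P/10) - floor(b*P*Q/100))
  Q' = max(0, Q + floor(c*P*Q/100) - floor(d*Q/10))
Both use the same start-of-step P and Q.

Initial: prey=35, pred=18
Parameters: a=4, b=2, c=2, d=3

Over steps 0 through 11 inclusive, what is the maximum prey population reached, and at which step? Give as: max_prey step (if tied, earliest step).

Answer: 37 1

Derivation:
Step 1: prey: 35+14-12=37; pred: 18+12-5=25
Step 2: prey: 37+14-18=33; pred: 25+18-7=36
Step 3: prey: 33+13-23=23; pred: 36+23-10=49
Step 4: prey: 23+9-22=10; pred: 49+22-14=57
Step 5: prey: 10+4-11=3; pred: 57+11-17=51
Step 6: prey: 3+1-3=1; pred: 51+3-15=39
Step 7: prey: 1+0-0=1; pred: 39+0-11=28
Step 8: prey: 1+0-0=1; pred: 28+0-8=20
Step 9: prey: 1+0-0=1; pred: 20+0-6=14
Step 10: prey: 1+0-0=1; pred: 14+0-4=10
Step 11: prey: 1+0-0=1; pred: 10+0-3=7
Max prey = 37 at step 1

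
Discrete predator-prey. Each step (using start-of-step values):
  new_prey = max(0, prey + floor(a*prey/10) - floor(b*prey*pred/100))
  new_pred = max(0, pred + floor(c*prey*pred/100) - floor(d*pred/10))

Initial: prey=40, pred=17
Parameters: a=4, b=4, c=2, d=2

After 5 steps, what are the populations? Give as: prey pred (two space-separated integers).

Answer: 0 24

Derivation:
Step 1: prey: 40+16-27=29; pred: 17+13-3=27
Step 2: prey: 29+11-31=9; pred: 27+15-5=37
Step 3: prey: 9+3-13=0; pred: 37+6-7=36
Step 4: prey: 0+0-0=0; pred: 36+0-7=29
Step 5: prey: 0+0-0=0; pred: 29+0-5=24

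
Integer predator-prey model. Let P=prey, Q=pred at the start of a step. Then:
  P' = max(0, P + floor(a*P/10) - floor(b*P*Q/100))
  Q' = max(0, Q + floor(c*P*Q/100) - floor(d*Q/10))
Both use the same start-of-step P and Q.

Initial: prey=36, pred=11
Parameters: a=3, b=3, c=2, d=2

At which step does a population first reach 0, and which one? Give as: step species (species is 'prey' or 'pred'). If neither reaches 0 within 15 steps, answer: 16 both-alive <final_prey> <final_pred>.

Answer: 6 prey

Derivation:
Step 1: prey: 36+10-11=35; pred: 11+7-2=16
Step 2: prey: 35+10-16=29; pred: 16+11-3=24
Step 3: prey: 29+8-20=17; pred: 24+13-4=33
Step 4: prey: 17+5-16=6; pred: 33+11-6=38
Step 5: prey: 6+1-6=1; pred: 38+4-7=35
Step 6: prey: 1+0-1=0; pred: 35+0-7=28
First extinction: prey at step 6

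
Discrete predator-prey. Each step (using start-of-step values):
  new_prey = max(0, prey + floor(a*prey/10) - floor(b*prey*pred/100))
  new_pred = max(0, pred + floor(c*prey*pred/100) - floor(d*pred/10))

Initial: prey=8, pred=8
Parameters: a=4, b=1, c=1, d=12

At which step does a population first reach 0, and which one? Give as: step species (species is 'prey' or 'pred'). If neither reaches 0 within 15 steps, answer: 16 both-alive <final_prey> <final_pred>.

Answer: 1 pred

Derivation:
Step 1: prey: 8+3-0=11; pred: 8+0-9=0
First extinction: pred at step 1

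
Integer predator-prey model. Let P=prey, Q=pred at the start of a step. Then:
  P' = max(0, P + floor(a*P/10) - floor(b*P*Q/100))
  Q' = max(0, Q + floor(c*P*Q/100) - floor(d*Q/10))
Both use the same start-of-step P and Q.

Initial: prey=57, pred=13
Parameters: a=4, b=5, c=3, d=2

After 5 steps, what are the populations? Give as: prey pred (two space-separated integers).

Step 1: prey: 57+22-37=42; pred: 13+22-2=33
Step 2: prey: 42+16-69=0; pred: 33+41-6=68
Step 3: prey: 0+0-0=0; pred: 68+0-13=55
Step 4: prey: 0+0-0=0; pred: 55+0-11=44
Step 5: prey: 0+0-0=0; pred: 44+0-8=36

Answer: 0 36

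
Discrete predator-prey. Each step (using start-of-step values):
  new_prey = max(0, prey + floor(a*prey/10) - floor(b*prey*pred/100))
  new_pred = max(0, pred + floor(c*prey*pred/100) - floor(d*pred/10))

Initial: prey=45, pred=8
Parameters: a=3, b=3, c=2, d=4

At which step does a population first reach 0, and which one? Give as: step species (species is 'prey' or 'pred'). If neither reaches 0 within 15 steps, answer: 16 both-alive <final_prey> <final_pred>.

Step 1: prey: 45+13-10=48; pred: 8+7-3=12
Step 2: prey: 48+14-17=45; pred: 12+11-4=19
Step 3: prey: 45+13-25=33; pred: 19+17-7=29
Step 4: prey: 33+9-28=14; pred: 29+19-11=37
Step 5: prey: 14+4-15=3; pred: 37+10-14=33
Step 6: prey: 3+0-2=1; pred: 33+1-13=21
Step 7: prey: 1+0-0=1; pred: 21+0-8=13
Step 8: prey: 1+0-0=1; pred: 13+0-5=8
Step 9: prey: 1+0-0=1; pred: 8+0-3=5
Step 10: prey: 1+0-0=1; pred: 5+0-2=3
Step 11: prey: 1+0-0=1; pred: 3+0-1=2
Step 12: prey: 1+0-0=1; pred: 2+0-0=2
Steps 13-15: state stable at prey=1, pred=2 (no change)
No extinction within 15 steps

Answer: 16 both-alive 1 2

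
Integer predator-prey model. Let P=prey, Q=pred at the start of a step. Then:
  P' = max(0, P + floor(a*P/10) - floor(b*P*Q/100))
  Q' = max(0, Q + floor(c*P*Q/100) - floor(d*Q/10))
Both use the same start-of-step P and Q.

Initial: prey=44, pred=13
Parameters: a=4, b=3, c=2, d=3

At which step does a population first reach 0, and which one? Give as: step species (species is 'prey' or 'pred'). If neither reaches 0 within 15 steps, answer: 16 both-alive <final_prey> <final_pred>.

Step 1: prey: 44+17-17=44; pred: 13+11-3=21
Step 2: prey: 44+17-27=34; pred: 21+18-6=33
Step 3: prey: 34+13-33=14; pred: 33+22-9=46
Step 4: prey: 14+5-19=0; pred: 46+12-13=45
First extinction: prey at step 4

Answer: 4 prey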